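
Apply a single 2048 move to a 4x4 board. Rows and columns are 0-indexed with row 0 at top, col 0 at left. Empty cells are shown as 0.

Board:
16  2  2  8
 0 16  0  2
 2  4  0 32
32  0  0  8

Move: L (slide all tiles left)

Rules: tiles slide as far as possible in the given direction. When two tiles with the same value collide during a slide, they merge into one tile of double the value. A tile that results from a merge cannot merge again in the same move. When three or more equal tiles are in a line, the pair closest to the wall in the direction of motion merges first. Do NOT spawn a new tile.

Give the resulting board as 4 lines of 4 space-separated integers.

Slide left:
row 0: [16, 2, 2, 8] -> [16, 4, 8, 0]
row 1: [0, 16, 0, 2] -> [16, 2, 0, 0]
row 2: [2, 4, 0, 32] -> [2, 4, 32, 0]
row 3: [32, 0, 0, 8] -> [32, 8, 0, 0]

Answer: 16  4  8  0
16  2  0  0
 2  4 32  0
32  8  0  0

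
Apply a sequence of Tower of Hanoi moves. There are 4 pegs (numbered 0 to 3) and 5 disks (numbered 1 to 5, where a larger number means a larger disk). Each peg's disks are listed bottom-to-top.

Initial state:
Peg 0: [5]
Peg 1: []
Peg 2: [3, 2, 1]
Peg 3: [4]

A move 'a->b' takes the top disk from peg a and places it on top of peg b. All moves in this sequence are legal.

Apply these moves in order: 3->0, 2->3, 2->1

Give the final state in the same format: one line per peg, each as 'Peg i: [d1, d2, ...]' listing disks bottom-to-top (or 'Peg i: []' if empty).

Answer: Peg 0: [5, 4]
Peg 1: [2]
Peg 2: [3]
Peg 3: [1]

Derivation:
After move 1 (3->0):
Peg 0: [5, 4]
Peg 1: []
Peg 2: [3, 2, 1]
Peg 3: []

After move 2 (2->3):
Peg 0: [5, 4]
Peg 1: []
Peg 2: [3, 2]
Peg 3: [1]

After move 3 (2->1):
Peg 0: [5, 4]
Peg 1: [2]
Peg 2: [3]
Peg 3: [1]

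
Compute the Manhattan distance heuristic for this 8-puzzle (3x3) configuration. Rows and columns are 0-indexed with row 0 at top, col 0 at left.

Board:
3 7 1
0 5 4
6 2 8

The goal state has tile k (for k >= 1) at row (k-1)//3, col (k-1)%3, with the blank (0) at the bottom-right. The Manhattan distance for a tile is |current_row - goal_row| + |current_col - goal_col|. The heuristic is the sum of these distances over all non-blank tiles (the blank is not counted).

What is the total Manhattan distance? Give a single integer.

Answer: 15

Derivation:
Tile 3: at (0,0), goal (0,2), distance |0-0|+|0-2| = 2
Tile 7: at (0,1), goal (2,0), distance |0-2|+|1-0| = 3
Tile 1: at (0,2), goal (0,0), distance |0-0|+|2-0| = 2
Tile 5: at (1,1), goal (1,1), distance |1-1|+|1-1| = 0
Tile 4: at (1,2), goal (1,0), distance |1-1|+|2-0| = 2
Tile 6: at (2,0), goal (1,2), distance |2-1|+|0-2| = 3
Tile 2: at (2,1), goal (0,1), distance |2-0|+|1-1| = 2
Tile 8: at (2,2), goal (2,1), distance |2-2|+|2-1| = 1
Sum: 2 + 3 + 2 + 0 + 2 + 3 + 2 + 1 = 15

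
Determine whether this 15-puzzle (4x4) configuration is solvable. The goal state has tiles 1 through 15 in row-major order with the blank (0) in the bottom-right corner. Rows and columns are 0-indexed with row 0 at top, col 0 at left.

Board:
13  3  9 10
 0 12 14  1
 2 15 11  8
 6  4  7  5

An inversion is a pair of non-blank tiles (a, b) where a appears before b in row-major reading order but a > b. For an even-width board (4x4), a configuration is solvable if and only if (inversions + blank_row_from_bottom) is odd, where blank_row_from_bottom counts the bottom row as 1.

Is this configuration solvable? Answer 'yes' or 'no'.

Answer: yes

Derivation:
Inversions: 62
Blank is in row 1 (0-indexed from top), which is row 3 counting from the bottom (bottom = 1).
62 + 3 = 65, which is odd, so the puzzle is solvable.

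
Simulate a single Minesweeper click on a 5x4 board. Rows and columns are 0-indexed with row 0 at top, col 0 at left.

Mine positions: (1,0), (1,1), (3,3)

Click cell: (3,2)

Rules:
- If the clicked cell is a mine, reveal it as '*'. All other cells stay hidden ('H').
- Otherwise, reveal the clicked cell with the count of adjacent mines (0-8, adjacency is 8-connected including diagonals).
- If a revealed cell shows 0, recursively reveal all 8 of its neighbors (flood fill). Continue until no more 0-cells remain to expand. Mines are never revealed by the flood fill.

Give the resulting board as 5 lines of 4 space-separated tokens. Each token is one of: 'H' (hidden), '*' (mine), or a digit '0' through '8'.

H H H H
H H H H
H H H H
H H 1 H
H H H H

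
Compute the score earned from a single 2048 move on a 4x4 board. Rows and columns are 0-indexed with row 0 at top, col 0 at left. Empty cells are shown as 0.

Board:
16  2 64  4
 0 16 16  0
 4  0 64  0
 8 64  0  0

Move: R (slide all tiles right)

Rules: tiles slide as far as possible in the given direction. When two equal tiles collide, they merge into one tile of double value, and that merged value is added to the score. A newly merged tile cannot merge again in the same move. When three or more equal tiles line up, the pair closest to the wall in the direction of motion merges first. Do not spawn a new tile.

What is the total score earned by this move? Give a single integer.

Answer: 32

Derivation:
Slide right:
row 0: [16, 2, 64, 4] -> [16, 2, 64, 4]  score +0 (running 0)
row 1: [0, 16, 16, 0] -> [0, 0, 0, 32]  score +32 (running 32)
row 2: [4, 0, 64, 0] -> [0, 0, 4, 64]  score +0 (running 32)
row 3: [8, 64, 0, 0] -> [0, 0, 8, 64]  score +0 (running 32)
Board after move:
16  2 64  4
 0  0  0 32
 0  0  4 64
 0  0  8 64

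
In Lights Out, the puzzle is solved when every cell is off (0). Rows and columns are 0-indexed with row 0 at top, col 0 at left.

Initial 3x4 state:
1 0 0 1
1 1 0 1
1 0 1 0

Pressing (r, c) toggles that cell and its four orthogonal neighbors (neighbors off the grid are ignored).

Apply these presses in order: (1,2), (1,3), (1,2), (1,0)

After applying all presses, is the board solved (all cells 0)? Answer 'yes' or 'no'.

Answer: no

Derivation:
After press 1 at (1,2):
1 0 1 1
1 0 1 0
1 0 0 0

After press 2 at (1,3):
1 0 1 0
1 0 0 1
1 0 0 1

After press 3 at (1,2):
1 0 0 0
1 1 1 0
1 0 1 1

After press 4 at (1,0):
0 0 0 0
0 0 1 0
0 0 1 1

Lights still on: 3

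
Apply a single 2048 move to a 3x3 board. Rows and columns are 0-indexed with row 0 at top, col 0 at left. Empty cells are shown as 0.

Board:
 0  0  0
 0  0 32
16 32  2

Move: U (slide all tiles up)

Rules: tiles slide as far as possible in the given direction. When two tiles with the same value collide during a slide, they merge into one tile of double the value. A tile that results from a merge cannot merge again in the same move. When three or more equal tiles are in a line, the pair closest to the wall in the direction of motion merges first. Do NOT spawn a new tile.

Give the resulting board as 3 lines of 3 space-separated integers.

Answer: 16 32 32
 0  0  2
 0  0  0

Derivation:
Slide up:
col 0: [0, 0, 16] -> [16, 0, 0]
col 1: [0, 0, 32] -> [32, 0, 0]
col 2: [0, 32, 2] -> [32, 2, 0]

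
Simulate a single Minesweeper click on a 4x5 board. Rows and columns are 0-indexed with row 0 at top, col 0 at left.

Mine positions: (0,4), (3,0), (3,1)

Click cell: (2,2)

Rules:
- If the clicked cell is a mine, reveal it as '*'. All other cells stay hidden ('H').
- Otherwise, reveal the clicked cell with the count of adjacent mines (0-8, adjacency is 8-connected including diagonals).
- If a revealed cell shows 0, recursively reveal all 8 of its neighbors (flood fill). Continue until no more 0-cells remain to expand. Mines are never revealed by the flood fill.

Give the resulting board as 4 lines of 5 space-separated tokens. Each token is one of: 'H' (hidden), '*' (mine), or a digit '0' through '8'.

H H H H H
H H H H H
H H 1 H H
H H H H H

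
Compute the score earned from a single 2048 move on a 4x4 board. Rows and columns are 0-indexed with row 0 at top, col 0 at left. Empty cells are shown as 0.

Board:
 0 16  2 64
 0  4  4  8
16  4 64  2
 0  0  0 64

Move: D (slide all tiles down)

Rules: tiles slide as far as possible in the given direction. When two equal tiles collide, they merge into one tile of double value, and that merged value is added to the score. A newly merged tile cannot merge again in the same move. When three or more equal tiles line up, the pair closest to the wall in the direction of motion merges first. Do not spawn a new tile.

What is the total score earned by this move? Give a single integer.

Answer: 8

Derivation:
Slide down:
col 0: [0, 0, 16, 0] -> [0, 0, 0, 16]  score +0 (running 0)
col 1: [16, 4, 4, 0] -> [0, 0, 16, 8]  score +8 (running 8)
col 2: [2, 4, 64, 0] -> [0, 2, 4, 64]  score +0 (running 8)
col 3: [64, 8, 2, 64] -> [64, 8, 2, 64]  score +0 (running 8)
Board after move:
 0  0  0 64
 0  0  2  8
 0 16  4  2
16  8 64 64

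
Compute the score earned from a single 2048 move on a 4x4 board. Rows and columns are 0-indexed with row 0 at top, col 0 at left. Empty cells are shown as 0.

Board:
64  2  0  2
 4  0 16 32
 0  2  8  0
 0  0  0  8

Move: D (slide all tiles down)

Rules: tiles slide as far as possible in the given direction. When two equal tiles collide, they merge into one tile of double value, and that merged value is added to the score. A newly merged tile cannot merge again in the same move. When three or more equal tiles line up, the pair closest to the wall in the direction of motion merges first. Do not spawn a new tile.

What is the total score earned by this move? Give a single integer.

Slide down:
col 0: [64, 4, 0, 0] -> [0, 0, 64, 4]  score +0 (running 0)
col 1: [2, 0, 2, 0] -> [0, 0, 0, 4]  score +4 (running 4)
col 2: [0, 16, 8, 0] -> [0, 0, 16, 8]  score +0 (running 4)
col 3: [2, 32, 0, 8] -> [0, 2, 32, 8]  score +0 (running 4)
Board after move:
 0  0  0  0
 0  0  0  2
64  0 16 32
 4  4  8  8

Answer: 4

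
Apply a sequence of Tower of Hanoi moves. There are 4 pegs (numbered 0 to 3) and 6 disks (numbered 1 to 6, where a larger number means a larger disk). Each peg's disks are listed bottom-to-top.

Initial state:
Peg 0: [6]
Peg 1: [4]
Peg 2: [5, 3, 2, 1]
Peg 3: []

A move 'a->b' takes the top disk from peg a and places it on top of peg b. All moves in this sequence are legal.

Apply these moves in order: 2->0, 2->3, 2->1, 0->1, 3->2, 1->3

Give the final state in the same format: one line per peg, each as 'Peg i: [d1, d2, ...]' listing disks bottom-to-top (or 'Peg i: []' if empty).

After move 1 (2->0):
Peg 0: [6, 1]
Peg 1: [4]
Peg 2: [5, 3, 2]
Peg 3: []

After move 2 (2->3):
Peg 0: [6, 1]
Peg 1: [4]
Peg 2: [5, 3]
Peg 3: [2]

After move 3 (2->1):
Peg 0: [6, 1]
Peg 1: [4, 3]
Peg 2: [5]
Peg 3: [2]

After move 4 (0->1):
Peg 0: [6]
Peg 1: [4, 3, 1]
Peg 2: [5]
Peg 3: [2]

After move 5 (3->2):
Peg 0: [6]
Peg 1: [4, 3, 1]
Peg 2: [5, 2]
Peg 3: []

After move 6 (1->3):
Peg 0: [6]
Peg 1: [4, 3]
Peg 2: [5, 2]
Peg 3: [1]

Answer: Peg 0: [6]
Peg 1: [4, 3]
Peg 2: [5, 2]
Peg 3: [1]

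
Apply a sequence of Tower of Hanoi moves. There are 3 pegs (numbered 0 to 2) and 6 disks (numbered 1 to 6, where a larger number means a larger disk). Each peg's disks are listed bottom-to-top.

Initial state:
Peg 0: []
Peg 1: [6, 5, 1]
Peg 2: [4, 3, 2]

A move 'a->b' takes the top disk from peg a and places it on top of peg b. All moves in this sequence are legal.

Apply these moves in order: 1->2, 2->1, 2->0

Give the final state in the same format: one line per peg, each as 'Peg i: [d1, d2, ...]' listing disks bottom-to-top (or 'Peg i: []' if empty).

After move 1 (1->2):
Peg 0: []
Peg 1: [6, 5]
Peg 2: [4, 3, 2, 1]

After move 2 (2->1):
Peg 0: []
Peg 1: [6, 5, 1]
Peg 2: [4, 3, 2]

After move 3 (2->0):
Peg 0: [2]
Peg 1: [6, 5, 1]
Peg 2: [4, 3]

Answer: Peg 0: [2]
Peg 1: [6, 5, 1]
Peg 2: [4, 3]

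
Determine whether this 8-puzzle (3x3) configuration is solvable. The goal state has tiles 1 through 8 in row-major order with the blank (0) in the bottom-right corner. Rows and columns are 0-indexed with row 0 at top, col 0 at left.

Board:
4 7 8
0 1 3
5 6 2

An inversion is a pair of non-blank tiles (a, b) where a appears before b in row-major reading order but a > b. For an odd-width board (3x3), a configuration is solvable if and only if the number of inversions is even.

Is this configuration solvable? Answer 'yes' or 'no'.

Answer: yes

Derivation:
Inversions (pairs i<j in row-major order where tile[i] > tile[j] > 0): 16
16 is even, so the puzzle is solvable.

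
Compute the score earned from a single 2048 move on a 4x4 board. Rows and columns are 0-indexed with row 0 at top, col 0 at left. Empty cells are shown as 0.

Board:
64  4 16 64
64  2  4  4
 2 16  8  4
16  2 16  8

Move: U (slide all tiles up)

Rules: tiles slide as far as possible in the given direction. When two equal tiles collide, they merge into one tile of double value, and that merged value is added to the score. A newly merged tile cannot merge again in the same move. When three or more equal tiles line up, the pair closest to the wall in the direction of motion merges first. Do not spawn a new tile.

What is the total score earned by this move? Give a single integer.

Answer: 136

Derivation:
Slide up:
col 0: [64, 64, 2, 16] -> [128, 2, 16, 0]  score +128 (running 128)
col 1: [4, 2, 16, 2] -> [4, 2, 16, 2]  score +0 (running 128)
col 2: [16, 4, 8, 16] -> [16, 4, 8, 16]  score +0 (running 128)
col 3: [64, 4, 4, 8] -> [64, 8, 8, 0]  score +8 (running 136)
Board after move:
128   4  16  64
  2   2   4   8
 16  16   8   8
  0   2  16   0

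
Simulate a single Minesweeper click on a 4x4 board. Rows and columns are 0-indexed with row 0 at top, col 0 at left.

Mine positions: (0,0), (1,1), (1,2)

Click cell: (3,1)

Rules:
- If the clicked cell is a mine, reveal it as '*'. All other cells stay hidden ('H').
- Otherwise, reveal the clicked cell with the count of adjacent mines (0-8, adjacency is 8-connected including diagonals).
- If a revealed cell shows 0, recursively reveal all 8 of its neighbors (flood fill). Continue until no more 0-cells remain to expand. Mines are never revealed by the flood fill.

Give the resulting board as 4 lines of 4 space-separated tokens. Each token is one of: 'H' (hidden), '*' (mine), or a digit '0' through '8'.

H H H H
H H H H
1 2 2 1
0 0 0 0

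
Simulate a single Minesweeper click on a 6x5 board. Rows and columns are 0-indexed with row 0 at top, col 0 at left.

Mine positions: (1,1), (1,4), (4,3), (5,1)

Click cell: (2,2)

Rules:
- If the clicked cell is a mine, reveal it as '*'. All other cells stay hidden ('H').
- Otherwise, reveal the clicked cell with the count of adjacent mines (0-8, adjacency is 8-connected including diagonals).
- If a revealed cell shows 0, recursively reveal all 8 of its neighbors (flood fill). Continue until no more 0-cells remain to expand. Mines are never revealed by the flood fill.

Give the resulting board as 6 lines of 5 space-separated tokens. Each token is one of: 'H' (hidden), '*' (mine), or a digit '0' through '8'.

H H H H H
H H H H H
H H 1 H H
H H H H H
H H H H H
H H H H H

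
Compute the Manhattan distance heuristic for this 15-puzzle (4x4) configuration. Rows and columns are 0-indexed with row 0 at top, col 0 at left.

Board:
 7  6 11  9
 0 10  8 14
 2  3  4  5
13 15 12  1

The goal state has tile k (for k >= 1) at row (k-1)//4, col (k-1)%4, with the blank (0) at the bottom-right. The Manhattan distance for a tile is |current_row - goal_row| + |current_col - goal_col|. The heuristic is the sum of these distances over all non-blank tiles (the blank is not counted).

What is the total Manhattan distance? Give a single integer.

Answer: 39

Derivation:
Tile 7: at (0,0), goal (1,2), distance |0-1|+|0-2| = 3
Tile 6: at (0,1), goal (1,1), distance |0-1|+|1-1| = 1
Tile 11: at (0,2), goal (2,2), distance |0-2|+|2-2| = 2
Tile 9: at (0,3), goal (2,0), distance |0-2|+|3-0| = 5
Tile 10: at (1,1), goal (2,1), distance |1-2|+|1-1| = 1
Tile 8: at (1,2), goal (1,3), distance |1-1|+|2-3| = 1
Tile 14: at (1,3), goal (3,1), distance |1-3|+|3-1| = 4
Tile 2: at (2,0), goal (0,1), distance |2-0|+|0-1| = 3
Tile 3: at (2,1), goal (0,2), distance |2-0|+|1-2| = 3
Tile 4: at (2,2), goal (0,3), distance |2-0|+|2-3| = 3
Tile 5: at (2,3), goal (1,0), distance |2-1|+|3-0| = 4
Tile 13: at (3,0), goal (3,0), distance |3-3|+|0-0| = 0
Tile 15: at (3,1), goal (3,2), distance |3-3|+|1-2| = 1
Tile 12: at (3,2), goal (2,3), distance |3-2|+|2-3| = 2
Tile 1: at (3,3), goal (0,0), distance |3-0|+|3-0| = 6
Sum: 3 + 1 + 2 + 5 + 1 + 1 + 4 + 3 + 3 + 3 + 4 + 0 + 1 + 2 + 6 = 39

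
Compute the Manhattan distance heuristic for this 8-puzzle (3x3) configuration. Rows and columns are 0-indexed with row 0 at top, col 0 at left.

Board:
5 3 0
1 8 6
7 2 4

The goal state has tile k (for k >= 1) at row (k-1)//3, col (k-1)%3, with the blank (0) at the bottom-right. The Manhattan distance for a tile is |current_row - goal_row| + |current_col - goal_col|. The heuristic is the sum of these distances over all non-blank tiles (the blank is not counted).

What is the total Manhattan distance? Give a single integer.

Answer: 10

Derivation:
Tile 5: at (0,0), goal (1,1), distance |0-1|+|0-1| = 2
Tile 3: at (0,1), goal (0,2), distance |0-0|+|1-2| = 1
Tile 1: at (1,0), goal (0,0), distance |1-0|+|0-0| = 1
Tile 8: at (1,1), goal (2,1), distance |1-2|+|1-1| = 1
Tile 6: at (1,2), goal (1,2), distance |1-1|+|2-2| = 0
Tile 7: at (2,0), goal (2,0), distance |2-2|+|0-0| = 0
Tile 2: at (2,1), goal (0,1), distance |2-0|+|1-1| = 2
Tile 4: at (2,2), goal (1,0), distance |2-1|+|2-0| = 3
Sum: 2 + 1 + 1 + 1 + 0 + 0 + 2 + 3 = 10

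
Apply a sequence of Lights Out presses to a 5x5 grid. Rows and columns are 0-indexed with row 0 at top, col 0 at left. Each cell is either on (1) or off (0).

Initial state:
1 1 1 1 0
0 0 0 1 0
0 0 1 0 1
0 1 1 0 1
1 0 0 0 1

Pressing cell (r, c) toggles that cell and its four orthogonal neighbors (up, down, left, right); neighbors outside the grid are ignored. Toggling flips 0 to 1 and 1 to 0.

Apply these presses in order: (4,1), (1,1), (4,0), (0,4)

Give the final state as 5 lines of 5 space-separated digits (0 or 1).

Answer: 1 0 1 0 1
1 1 1 1 1
0 1 1 0 1
1 0 1 0 1
1 0 1 0 1

Derivation:
After press 1 at (4,1):
1 1 1 1 0
0 0 0 1 0
0 0 1 0 1
0 0 1 0 1
0 1 1 0 1

After press 2 at (1,1):
1 0 1 1 0
1 1 1 1 0
0 1 1 0 1
0 0 1 0 1
0 1 1 0 1

After press 3 at (4,0):
1 0 1 1 0
1 1 1 1 0
0 1 1 0 1
1 0 1 0 1
1 0 1 0 1

After press 4 at (0,4):
1 0 1 0 1
1 1 1 1 1
0 1 1 0 1
1 0 1 0 1
1 0 1 0 1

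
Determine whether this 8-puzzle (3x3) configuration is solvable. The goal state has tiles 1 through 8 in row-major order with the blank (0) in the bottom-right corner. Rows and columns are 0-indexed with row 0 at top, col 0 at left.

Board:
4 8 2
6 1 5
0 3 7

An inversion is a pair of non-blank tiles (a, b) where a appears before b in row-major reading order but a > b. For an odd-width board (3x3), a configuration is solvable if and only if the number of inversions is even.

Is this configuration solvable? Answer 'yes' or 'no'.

Answer: yes

Derivation:
Inversions (pairs i<j in row-major order where tile[i] > tile[j] > 0): 14
14 is even, so the puzzle is solvable.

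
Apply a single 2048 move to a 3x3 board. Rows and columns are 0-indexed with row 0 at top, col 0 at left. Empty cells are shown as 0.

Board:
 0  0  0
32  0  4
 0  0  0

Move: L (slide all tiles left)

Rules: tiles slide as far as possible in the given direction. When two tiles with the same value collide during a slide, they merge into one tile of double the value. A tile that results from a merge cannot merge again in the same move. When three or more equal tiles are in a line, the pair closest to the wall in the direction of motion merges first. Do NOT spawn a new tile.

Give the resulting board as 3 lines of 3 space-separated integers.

Answer:  0  0  0
32  4  0
 0  0  0

Derivation:
Slide left:
row 0: [0, 0, 0] -> [0, 0, 0]
row 1: [32, 0, 4] -> [32, 4, 0]
row 2: [0, 0, 0] -> [0, 0, 0]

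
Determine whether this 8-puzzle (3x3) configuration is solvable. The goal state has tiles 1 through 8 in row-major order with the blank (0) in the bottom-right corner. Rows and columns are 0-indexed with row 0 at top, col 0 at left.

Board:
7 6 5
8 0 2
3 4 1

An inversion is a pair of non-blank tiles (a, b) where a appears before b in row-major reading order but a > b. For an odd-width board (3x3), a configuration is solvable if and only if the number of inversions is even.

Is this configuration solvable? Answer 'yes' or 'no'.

Inversions (pairs i<j in row-major order where tile[i] > tile[j] > 0): 22
22 is even, so the puzzle is solvable.

Answer: yes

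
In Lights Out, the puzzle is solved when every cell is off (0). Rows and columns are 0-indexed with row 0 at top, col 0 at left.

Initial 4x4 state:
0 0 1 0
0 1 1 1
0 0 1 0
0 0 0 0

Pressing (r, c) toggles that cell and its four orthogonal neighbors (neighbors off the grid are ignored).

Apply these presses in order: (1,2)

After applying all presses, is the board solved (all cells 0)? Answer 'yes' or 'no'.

After press 1 at (1,2):
0 0 0 0
0 0 0 0
0 0 0 0
0 0 0 0

Lights still on: 0

Answer: yes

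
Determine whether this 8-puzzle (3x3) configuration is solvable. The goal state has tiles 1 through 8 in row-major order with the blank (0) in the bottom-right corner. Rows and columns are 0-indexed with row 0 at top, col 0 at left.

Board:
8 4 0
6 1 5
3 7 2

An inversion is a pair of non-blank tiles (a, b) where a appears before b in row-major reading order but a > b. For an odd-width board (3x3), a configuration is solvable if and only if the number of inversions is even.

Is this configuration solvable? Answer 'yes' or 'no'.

Inversions (pairs i<j in row-major order where tile[i] > tile[j] > 0): 18
18 is even, so the puzzle is solvable.

Answer: yes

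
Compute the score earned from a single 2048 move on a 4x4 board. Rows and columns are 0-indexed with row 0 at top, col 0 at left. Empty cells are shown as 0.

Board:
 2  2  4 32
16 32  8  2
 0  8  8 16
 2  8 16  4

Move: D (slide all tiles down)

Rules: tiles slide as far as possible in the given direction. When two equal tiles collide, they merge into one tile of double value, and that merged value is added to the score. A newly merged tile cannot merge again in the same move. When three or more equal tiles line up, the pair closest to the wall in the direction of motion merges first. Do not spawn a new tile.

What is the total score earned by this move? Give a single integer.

Slide down:
col 0: [2, 16, 0, 2] -> [0, 2, 16, 2]  score +0 (running 0)
col 1: [2, 32, 8, 8] -> [0, 2, 32, 16]  score +16 (running 16)
col 2: [4, 8, 8, 16] -> [0, 4, 16, 16]  score +16 (running 32)
col 3: [32, 2, 16, 4] -> [32, 2, 16, 4]  score +0 (running 32)
Board after move:
 0  0  0 32
 2  2  4  2
16 32 16 16
 2 16 16  4

Answer: 32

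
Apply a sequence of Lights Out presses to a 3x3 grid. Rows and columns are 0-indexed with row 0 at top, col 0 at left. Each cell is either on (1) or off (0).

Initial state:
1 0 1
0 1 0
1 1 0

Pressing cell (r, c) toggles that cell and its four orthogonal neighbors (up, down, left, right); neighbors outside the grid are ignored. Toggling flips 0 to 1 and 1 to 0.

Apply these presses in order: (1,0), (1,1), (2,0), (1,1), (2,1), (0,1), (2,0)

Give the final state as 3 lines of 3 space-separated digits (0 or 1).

Answer: 1 1 0
1 0 0
1 0 1

Derivation:
After press 1 at (1,0):
0 0 1
1 0 0
0 1 0

After press 2 at (1,1):
0 1 1
0 1 1
0 0 0

After press 3 at (2,0):
0 1 1
1 1 1
1 1 0

After press 4 at (1,1):
0 0 1
0 0 0
1 0 0

After press 5 at (2,1):
0 0 1
0 1 0
0 1 1

After press 6 at (0,1):
1 1 0
0 0 0
0 1 1

After press 7 at (2,0):
1 1 0
1 0 0
1 0 1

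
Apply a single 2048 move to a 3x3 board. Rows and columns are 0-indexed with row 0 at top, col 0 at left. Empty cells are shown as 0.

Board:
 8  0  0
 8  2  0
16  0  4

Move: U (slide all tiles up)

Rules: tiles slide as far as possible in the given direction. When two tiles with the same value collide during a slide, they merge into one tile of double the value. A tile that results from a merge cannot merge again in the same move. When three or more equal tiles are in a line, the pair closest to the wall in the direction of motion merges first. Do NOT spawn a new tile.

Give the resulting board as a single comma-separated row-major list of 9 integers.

Slide up:
col 0: [8, 8, 16] -> [16, 16, 0]
col 1: [0, 2, 0] -> [2, 0, 0]
col 2: [0, 0, 4] -> [4, 0, 0]

Answer: 16, 2, 4, 16, 0, 0, 0, 0, 0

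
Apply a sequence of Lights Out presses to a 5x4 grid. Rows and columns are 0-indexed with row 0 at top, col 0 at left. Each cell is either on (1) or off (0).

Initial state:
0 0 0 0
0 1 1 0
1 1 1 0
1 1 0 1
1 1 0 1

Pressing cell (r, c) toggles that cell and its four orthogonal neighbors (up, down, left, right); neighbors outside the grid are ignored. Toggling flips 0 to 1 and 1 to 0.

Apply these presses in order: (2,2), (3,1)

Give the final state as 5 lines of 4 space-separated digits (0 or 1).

Answer: 0 0 0 0
0 1 0 0
1 1 0 1
0 0 0 1
1 0 0 1

Derivation:
After press 1 at (2,2):
0 0 0 0
0 1 0 0
1 0 0 1
1 1 1 1
1 1 0 1

After press 2 at (3,1):
0 0 0 0
0 1 0 0
1 1 0 1
0 0 0 1
1 0 0 1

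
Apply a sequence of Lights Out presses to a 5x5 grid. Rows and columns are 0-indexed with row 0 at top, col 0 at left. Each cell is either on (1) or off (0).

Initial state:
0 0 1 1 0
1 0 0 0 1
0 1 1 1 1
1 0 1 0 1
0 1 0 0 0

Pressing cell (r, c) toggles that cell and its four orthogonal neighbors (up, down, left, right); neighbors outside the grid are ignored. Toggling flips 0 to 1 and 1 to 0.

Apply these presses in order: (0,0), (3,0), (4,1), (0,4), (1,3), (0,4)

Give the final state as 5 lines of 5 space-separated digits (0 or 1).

Answer: 1 1 1 0 0
0 0 1 1 0
1 1 1 0 1
0 0 1 0 1
0 0 1 0 0

Derivation:
After press 1 at (0,0):
1 1 1 1 0
0 0 0 0 1
0 1 1 1 1
1 0 1 0 1
0 1 0 0 0

After press 2 at (3,0):
1 1 1 1 0
0 0 0 0 1
1 1 1 1 1
0 1 1 0 1
1 1 0 0 0

After press 3 at (4,1):
1 1 1 1 0
0 0 0 0 1
1 1 1 1 1
0 0 1 0 1
0 0 1 0 0

After press 4 at (0,4):
1 1 1 0 1
0 0 0 0 0
1 1 1 1 1
0 0 1 0 1
0 0 1 0 0

After press 5 at (1,3):
1 1 1 1 1
0 0 1 1 1
1 1 1 0 1
0 0 1 0 1
0 0 1 0 0

After press 6 at (0,4):
1 1 1 0 0
0 0 1 1 0
1 1 1 0 1
0 0 1 0 1
0 0 1 0 0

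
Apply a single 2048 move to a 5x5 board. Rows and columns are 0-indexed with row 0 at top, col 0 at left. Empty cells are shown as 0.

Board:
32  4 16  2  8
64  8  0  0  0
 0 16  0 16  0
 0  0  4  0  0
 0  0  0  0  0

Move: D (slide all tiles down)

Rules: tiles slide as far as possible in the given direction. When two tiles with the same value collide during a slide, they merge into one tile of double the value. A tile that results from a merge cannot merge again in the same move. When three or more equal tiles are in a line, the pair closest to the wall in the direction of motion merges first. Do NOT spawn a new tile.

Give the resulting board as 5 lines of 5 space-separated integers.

Slide down:
col 0: [32, 64, 0, 0, 0] -> [0, 0, 0, 32, 64]
col 1: [4, 8, 16, 0, 0] -> [0, 0, 4, 8, 16]
col 2: [16, 0, 0, 4, 0] -> [0, 0, 0, 16, 4]
col 3: [2, 0, 16, 0, 0] -> [0, 0, 0, 2, 16]
col 4: [8, 0, 0, 0, 0] -> [0, 0, 0, 0, 8]

Answer:  0  0  0  0  0
 0  0  0  0  0
 0  4  0  0  0
32  8 16  2  0
64 16  4 16  8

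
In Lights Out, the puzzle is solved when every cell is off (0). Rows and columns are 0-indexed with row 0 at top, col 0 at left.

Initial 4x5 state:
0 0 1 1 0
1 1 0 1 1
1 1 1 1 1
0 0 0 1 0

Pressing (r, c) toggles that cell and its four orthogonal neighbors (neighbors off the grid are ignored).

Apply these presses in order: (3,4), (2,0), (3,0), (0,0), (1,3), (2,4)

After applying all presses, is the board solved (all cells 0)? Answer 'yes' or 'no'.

After press 1 at (3,4):
0 0 1 1 0
1 1 0 1 1
1 1 1 1 0
0 0 0 0 1

After press 2 at (2,0):
0 0 1 1 0
0 1 0 1 1
0 0 1 1 0
1 0 0 0 1

After press 3 at (3,0):
0 0 1 1 0
0 1 0 1 1
1 0 1 1 0
0 1 0 0 1

After press 4 at (0,0):
1 1 1 1 0
1 1 0 1 1
1 0 1 1 0
0 1 0 0 1

After press 5 at (1,3):
1 1 1 0 0
1 1 1 0 0
1 0 1 0 0
0 1 0 0 1

After press 6 at (2,4):
1 1 1 0 0
1 1 1 0 1
1 0 1 1 1
0 1 0 0 0

Lights still on: 12

Answer: no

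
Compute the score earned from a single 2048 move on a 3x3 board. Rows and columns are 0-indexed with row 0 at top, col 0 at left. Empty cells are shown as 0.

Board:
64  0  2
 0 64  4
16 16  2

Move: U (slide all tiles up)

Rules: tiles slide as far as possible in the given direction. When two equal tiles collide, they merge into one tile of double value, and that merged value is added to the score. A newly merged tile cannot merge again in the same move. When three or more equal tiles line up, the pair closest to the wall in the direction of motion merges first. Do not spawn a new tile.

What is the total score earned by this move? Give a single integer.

Answer: 0

Derivation:
Slide up:
col 0: [64, 0, 16] -> [64, 16, 0]  score +0 (running 0)
col 1: [0, 64, 16] -> [64, 16, 0]  score +0 (running 0)
col 2: [2, 4, 2] -> [2, 4, 2]  score +0 (running 0)
Board after move:
64 64  2
16 16  4
 0  0  2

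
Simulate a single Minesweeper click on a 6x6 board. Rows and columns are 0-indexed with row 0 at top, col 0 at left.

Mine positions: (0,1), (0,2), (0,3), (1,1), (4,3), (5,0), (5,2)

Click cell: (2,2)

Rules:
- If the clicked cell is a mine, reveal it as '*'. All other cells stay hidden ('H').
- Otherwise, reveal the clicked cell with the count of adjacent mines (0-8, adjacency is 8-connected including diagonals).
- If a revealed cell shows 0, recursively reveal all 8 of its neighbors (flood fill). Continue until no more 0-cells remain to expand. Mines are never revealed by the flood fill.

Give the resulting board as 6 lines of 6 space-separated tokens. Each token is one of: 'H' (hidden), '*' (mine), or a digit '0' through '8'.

H H H H H H
H H H H H H
H H 1 H H H
H H H H H H
H H H H H H
H H H H H H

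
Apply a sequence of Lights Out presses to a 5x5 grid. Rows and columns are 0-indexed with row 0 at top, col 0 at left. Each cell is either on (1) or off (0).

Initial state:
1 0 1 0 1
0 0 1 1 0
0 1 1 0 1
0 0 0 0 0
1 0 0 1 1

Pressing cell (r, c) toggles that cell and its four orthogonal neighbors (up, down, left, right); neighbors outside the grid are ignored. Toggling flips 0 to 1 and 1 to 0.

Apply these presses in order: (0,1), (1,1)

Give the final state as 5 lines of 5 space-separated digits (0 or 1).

After press 1 at (0,1):
0 1 0 0 1
0 1 1 1 0
0 1 1 0 1
0 0 0 0 0
1 0 0 1 1

After press 2 at (1,1):
0 0 0 0 1
1 0 0 1 0
0 0 1 0 1
0 0 0 0 0
1 0 0 1 1

Answer: 0 0 0 0 1
1 0 0 1 0
0 0 1 0 1
0 0 0 0 0
1 0 0 1 1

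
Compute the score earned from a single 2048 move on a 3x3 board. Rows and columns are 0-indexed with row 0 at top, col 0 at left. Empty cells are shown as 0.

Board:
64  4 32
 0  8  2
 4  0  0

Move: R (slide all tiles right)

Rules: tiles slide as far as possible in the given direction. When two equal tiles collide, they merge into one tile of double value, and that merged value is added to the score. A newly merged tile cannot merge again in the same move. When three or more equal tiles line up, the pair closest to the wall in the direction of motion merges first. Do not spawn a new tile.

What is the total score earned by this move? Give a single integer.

Slide right:
row 0: [64, 4, 32] -> [64, 4, 32]  score +0 (running 0)
row 1: [0, 8, 2] -> [0, 8, 2]  score +0 (running 0)
row 2: [4, 0, 0] -> [0, 0, 4]  score +0 (running 0)
Board after move:
64  4 32
 0  8  2
 0  0  4

Answer: 0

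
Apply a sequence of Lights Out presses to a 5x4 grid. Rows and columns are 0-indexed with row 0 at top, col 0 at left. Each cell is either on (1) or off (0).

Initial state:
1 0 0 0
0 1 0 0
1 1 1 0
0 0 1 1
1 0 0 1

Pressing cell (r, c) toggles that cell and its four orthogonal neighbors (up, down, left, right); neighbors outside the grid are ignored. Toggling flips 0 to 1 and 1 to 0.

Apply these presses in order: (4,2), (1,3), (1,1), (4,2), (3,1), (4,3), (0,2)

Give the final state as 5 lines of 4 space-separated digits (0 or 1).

Answer: 1 0 1 0
1 0 1 1
1 1 1 1
1 1 0 0
1 1 1 0

Derivation:
After press 1 at (4,2):
1 0 0 0
0 1 0 0
1 1 1 0
0 0 0 1
1 1 1 0

After press 2 at (1,3):
1 0 0 1
0 1 1 1
1 1 1 1
0 0 0 1
1 1 1 0

After press 3 at (1,1):
1 1 0 1
1 0 0 1
1 0 1 1
0 0 0 1
1 1 1 0

After press 4 at (4,2):
1 1 0 1
1 0 0 1
1 0 1 1
0 0 1 1
1 0 0 1

After press 5 at (3,1):
1 1 0 1
1 0 0 1
1 1 1 1
1 1 0 1
1 1 0 1

After press 6 at (4,3):
1 1 0 1
1 0 0 1
1 1 1 1
1 1 0 0
1 1 1 0

After press 7 at (0,2):
1 0 1 0
1 0 1 1
1 1 1 1
1 1 0 0
1 1 1 0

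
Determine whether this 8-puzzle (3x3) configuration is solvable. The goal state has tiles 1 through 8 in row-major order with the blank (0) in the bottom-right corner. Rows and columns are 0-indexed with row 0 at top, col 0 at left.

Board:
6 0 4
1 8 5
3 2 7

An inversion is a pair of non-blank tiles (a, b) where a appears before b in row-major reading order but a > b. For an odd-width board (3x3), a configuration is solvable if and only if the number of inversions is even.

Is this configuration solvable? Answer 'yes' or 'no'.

Answer: no

Derivation:
Inversions (pairs i<j in row-major order where tile[i] > tile[j] > 0): 15
15 is odd, so the puzzle is not solvable.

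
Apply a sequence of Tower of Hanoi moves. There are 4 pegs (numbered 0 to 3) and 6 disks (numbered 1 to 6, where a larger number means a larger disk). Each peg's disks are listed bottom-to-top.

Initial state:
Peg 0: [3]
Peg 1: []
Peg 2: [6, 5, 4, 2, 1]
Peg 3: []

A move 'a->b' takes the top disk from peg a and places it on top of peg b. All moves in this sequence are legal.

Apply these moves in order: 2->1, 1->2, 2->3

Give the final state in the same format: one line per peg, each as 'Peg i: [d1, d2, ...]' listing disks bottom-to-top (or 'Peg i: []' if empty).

After move 1 (2->1):
Peg 0: [3]
Peg 1: [1]
Peg 2: [6, 5, 4, 2]
Peg 3: []

After move 2 (1->2):
Peg 0: [3]
Peg 1: []
Peg 2: [6, 5, 4, 2, 1]
Peg 3: []

After move 3 (2->3):
Peg 0: [3]
Peg 1: []
Peg 2: [6, 5, 4, 2]
Peg 3: [1]

Answer: Peg 0: [3]
Peg 1: []
Peg 2: [6, 5, 4, 2]
Peg 3: [1]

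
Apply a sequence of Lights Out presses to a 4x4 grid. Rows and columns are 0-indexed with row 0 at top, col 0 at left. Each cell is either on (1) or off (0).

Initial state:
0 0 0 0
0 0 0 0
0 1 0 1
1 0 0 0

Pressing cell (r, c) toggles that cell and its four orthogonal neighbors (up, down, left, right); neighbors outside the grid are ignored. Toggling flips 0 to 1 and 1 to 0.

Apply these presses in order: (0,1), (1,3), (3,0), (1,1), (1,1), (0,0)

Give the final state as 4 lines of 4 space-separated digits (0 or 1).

After press 1 at (0,1):
1 1 1 0
0 1 0 0
0 1 0 1
1 0 0 0

After press 2 at (1,3):
1 1 1 1
0 1 1 1
0 1 0 0
1 0 0 0

After press 3 at (3,0):
1 1 1 1
0 1 1 1
1 1 0 0
0 1 0 0

After press 4 at (1,1):
1 0 1 1
1 0 0 1
1 0 0 0
0 1 0 0

After press 5 at (1,1):
1 1 1 1
0 1 1 1
1 1 0 0
0 1 0 0

After press 6 at (0,0):
0 0 1 1
1 1 1 1
1 1 0 0
0 1 0 0

Answer: 0 0 1 1
1 1 1 1
1 1 0 0
0 1 0 0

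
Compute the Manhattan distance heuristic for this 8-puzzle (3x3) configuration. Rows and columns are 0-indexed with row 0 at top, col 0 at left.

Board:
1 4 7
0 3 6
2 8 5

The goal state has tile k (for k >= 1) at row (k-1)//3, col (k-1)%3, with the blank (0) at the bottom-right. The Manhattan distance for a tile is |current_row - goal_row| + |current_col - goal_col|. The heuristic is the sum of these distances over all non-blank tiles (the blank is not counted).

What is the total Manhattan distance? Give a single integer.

Answer: 13

Derivation:
Tile 1: at (0,0), goal (0,0), distance |0-0|+|0-0| = 0
Tile 4: at (0,1), goal (1,0), distance |0-1|+|1-0| = 2
Tile 7: at (0,2), goal (2,0), distance |0-2|+|2-0| = 4
Tile 3: at (1,1), goal (0,2), distance |1-0|+|1-2| = 2
Tile 6: at (1,2), goal (1,2), distance |1-1|+|2-2| = 0
Tile 2: at (2,0), goal (0,1), distance |2-0|+|0-1| = 3
Tile 8: at (2,1), goal (2,1), distance |2-2|+|1-1| = 0
Tile 5: at (2,2), goal (1,1), distance |2-1|+|2-1| = 2
Sum: 0 + 2 + 4 + 2 + 0 + 3 + 0 + 2 = 13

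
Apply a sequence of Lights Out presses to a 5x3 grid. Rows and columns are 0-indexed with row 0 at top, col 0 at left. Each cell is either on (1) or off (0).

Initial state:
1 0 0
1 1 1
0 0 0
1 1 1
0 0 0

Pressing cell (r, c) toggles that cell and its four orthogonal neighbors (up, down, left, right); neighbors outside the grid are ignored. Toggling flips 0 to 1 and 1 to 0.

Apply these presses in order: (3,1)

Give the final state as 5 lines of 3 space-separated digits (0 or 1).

After press 1 at (3,1):
1 0 0
1 1 1
0 1 0
0 0 0
0 1 0

Answer: 1 0 0
1 1 1
0 1 0
0 0 0
0 1 0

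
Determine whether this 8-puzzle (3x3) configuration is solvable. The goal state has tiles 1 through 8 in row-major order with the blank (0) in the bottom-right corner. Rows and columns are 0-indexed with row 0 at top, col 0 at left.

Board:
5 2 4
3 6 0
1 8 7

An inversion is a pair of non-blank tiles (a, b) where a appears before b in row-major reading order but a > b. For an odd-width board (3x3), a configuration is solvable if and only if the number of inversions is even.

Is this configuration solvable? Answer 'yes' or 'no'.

Answer: yes

Derivation:
Inversions (pairs i<j in row-major order where tile[i] > tile[j] > 0): 10
10 is even, so the puzzle is solvable.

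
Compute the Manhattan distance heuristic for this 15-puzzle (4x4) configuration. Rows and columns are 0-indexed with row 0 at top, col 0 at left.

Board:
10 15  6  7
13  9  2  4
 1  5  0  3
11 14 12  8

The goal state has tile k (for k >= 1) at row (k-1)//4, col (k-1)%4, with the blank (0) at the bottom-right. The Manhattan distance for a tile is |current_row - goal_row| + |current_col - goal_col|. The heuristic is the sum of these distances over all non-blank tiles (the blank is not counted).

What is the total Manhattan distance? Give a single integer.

Tile 10: (0,0)->(2,1) = 3
Tile 15: (0,1)->(3,2) = 4
Tile 6: (0,2)->(1,1) = 2
Tile 7: (0,3)->(1,2) = 2
Tile 13: (1,0)->(3,0) = 2
Tile 9: (1,1)->(2,0) = 2
Tile 2: (1,2)->(0,1) = 2
Tile 4: (1,3)->(0,3) = 1
Tile 1: (2,0)->(0,0) = 2
Tile 5: (2,1)->(1,0) = 2
Tile 3: (2,3)->(0,2) = 3
Tile 11: (3,0)->(2,2) = 3
Tile 14: (3,1)->(3,1) = 0
Tile 12: (3,2)->(2,3) = 2
Tile 8: (3,3)->(1,3) = 2
Sum: 3 + 4 + 2 + 2 + 2 + 2 + 2 + 1 + 2 + 2 + 3 + 3 + 0 + 2 + 2 = 32

Answer: 32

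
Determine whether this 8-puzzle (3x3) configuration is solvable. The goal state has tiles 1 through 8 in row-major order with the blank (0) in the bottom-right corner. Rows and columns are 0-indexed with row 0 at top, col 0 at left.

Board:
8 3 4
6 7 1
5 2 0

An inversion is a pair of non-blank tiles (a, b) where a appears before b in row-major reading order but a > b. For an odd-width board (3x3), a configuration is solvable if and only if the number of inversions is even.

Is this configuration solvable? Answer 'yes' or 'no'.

Inversions (pairs i<j in row-major order where tile[i] > tile[j] > 0): 18
18 is even, so the puzzle is solvable.

Answer: yes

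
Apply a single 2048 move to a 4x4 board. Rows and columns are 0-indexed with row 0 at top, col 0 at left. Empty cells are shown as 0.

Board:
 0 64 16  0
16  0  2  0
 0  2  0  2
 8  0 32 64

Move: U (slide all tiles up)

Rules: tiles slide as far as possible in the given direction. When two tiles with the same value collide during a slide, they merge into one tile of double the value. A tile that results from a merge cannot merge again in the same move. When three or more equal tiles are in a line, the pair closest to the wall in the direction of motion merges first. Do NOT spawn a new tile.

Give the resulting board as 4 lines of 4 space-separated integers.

Answer: 16 64 16  2
 8  2  2 64
 0  0 32  0
 0  0  0  0

Derivation:
Slide up:
col 0: [0, 16, 0, 8] -> [16, 8, 0, 0]
col 1: [64, 0, 2, 0] -> [64, 2, 0, 0]
col 2: [16, 2, 0, 32] -> [16, 2, 32, 0]
col 3: [0, 0, 2, 64] -> [2, 64, 0, 0]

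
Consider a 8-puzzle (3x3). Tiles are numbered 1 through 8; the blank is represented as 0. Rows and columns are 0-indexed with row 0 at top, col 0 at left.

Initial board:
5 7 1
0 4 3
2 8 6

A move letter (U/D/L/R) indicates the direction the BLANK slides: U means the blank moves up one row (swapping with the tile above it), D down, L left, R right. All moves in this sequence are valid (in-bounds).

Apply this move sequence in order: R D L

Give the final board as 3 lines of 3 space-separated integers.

After move 1 (R):
5 7 1
4 0 3
2 8 6

After move 2 (D):
5 7 1
4 8 3
2 0 6

After move 3 (L):
5 7 1
4 8 3
0 2 6

Answer: 5 7 1
4 8 3
0 2 6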